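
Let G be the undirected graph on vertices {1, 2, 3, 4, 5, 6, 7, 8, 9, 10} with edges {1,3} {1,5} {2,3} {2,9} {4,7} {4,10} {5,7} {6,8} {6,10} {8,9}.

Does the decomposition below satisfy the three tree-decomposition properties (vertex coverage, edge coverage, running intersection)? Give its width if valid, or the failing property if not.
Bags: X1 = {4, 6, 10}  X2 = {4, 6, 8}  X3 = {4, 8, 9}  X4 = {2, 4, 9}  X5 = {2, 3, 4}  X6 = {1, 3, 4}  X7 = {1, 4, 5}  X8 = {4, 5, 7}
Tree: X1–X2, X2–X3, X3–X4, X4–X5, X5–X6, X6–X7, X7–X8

Every vertex of G appears in some bag (union = {1, 2, 3, 4, 5, 6, 7, 8, 9, 10}); every edge is covered by a bag; and for each vertex v the set of bags containing v is connected in the bag tree. The decomposition is therefore valid. The largest bag has 3 vertices, so the width is 2.

Yes; width 2.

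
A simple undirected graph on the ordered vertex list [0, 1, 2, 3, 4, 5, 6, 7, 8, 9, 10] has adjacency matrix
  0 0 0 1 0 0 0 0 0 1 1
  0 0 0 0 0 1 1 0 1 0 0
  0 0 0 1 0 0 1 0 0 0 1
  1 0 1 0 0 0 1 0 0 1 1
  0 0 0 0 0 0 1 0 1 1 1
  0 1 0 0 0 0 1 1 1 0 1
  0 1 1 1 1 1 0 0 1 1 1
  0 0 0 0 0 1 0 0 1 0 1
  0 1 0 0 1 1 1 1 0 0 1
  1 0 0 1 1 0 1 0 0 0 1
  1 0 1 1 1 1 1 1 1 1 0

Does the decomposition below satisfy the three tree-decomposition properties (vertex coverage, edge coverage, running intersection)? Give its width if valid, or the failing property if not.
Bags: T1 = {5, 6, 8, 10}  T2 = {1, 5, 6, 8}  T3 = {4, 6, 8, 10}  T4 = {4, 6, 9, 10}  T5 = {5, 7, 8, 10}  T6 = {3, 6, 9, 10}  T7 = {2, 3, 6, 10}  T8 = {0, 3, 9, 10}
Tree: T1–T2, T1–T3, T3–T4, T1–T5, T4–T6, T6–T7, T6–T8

Every vertex of G appears in some bag (union = {0, 1, 2, 3, 4, 5, 6, 7, 8, 9, 10}); every edge is covered by a bag; and for each vertex v the set of bags containing v is connected in the bag tree. The decomposition is therefore valid. The largest bag has 4 vertices, so the width is 3.

Yes; width 3.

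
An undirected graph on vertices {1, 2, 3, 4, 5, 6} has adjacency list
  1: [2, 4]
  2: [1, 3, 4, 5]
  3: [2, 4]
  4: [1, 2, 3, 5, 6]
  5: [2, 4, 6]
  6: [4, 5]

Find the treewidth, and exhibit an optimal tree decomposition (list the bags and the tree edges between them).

Each bag holds 3 vertices, so the decomposition has width 2, which upper-bounds the treewidth. Conversely, {1, 2, 4} is a clique of size 3, and the vertices of any clique must share a bag in every tree decomposition; so some bag has ≥ 3 vertices and tw(G) ≥ 2. The upper and lower bounds meet at 2, so that is the treewidth.

Treewidth 2.
One such decomposition:
Bags: B1 = {1, 2, 4}  B2 = {2, 3, 4}  B3 = {2, 4, 5}  B4 = {4, 5, 6}
Tree: B1–B2, B2–B3, B3–B4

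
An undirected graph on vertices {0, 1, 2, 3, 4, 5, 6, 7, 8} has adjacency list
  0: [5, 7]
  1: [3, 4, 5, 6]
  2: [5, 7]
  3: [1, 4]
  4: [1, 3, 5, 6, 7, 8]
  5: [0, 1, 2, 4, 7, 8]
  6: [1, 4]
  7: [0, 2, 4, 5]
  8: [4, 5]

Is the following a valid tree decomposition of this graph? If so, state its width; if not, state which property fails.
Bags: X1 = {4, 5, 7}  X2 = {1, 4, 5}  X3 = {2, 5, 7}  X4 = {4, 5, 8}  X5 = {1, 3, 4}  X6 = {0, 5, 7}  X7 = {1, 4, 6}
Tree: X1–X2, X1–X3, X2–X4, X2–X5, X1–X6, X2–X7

Yes; width 2.

Every vertex of G appears in some bag (union = {0, 1, 2, 3, 4, 5, 6, 7, 8}); every edge is covered by a bag; and for each vertex v the set of bags containing v is connected in the bag tree. The decomposition is therefore valid. The largest bag has 3 vertices, so the width is 2.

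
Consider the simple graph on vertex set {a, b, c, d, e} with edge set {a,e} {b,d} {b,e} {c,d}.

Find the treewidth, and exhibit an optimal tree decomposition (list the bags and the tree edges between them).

Treewidth 1.
One optimal decomposition is:
Bags: B1 = {c, d}  B2 = {b, d}  B3 = {b, e}  B4 = {a, e}
Tree: B1–B2, B2–B3, B3–B4

Every bag has size at most 2, so the width is 2 − 1 = 1 and tw(G) ≤ 1. Since G has at least one edge (e.g. c–d), it is not an edgeless graph, so tw(G) ≥ 1. The upper and lower bounds meet at 1, so that is the treewidth.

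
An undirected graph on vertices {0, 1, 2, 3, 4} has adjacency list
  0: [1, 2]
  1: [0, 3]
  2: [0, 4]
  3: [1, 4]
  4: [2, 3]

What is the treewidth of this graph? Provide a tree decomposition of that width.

Every bag has size at most 3, so the width is 3 − 1 = 2 and tw(G) ≤ 2. Since 2–4–3–1–0–2 is a cycle in G, G is not acyclic. Forests are exactly the graphs of treewidth ≤ 1, so tw(G) ≥ 2. Hence tw(G) = 2 exactly.

Treewidth 2.
One such decomposition:
Bags: B1 = {2, 3, 4}  B2 = {1, 2, 3}  B3 = {0, 1, 2}
Tree: B1–B2, B2–B3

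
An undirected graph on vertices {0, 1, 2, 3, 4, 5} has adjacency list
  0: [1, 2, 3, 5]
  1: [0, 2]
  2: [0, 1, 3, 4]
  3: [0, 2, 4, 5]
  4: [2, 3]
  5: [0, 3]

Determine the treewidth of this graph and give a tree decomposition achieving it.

Treewidth 2.
One optimal decomposition is:
Bags: B1 = {0, 2, 3}  B2 = {0, 3, 5}  B3 = {2, 3, 4}  B4 = {0, 1, 2}
Tree: B1–B2, B1–B3, B1–B4

The largest bag has 3 vertices, giving width 2; this decomposition certifies tw(G) ≤ 2. For the lower bound, the 3 vertices {0, 1, 2} are pairwise adjacent, and any tree decomposition puts a clique entirely inside one bag — forcing width ≥ 2. The upper and lower bounds meet at 2, so that is the treewidth.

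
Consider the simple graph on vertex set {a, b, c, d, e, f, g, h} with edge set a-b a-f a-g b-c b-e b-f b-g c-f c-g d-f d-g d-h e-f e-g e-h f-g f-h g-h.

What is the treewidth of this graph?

A width-3 tree decomposition is:
Bags: B1 = {b, e, f, g}  B2 = {e, f, g, h}  B3 = {d, f, g, h}  B4 = {a, b, f, g}  B5 = {b, c, f, g}
Tree: B1–B2, B2–B3, B1–B4, B1–B5
Every bag has size at most 4, so the width is 4 − 1 = 3 and tw(G) ≤ 3. On the other hand G contains the 4-clique {d, f, g, h}. A clique must lie in a single bag of any decomposition, so no decomposition can have width below 3. Therefore the treewidth is 3.

3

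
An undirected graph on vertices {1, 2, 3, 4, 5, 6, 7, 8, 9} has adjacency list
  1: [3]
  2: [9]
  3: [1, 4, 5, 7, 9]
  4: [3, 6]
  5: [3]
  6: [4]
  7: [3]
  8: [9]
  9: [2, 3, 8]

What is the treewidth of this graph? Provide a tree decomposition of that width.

The largest bag has 2 vertices, giving width 1; this decomposition certifies tw(G) ≤ 1. G has an edge, so its treewidth is at least 1. Hence tw(G) = 1 exactly.

Treewidth 1.
One optimal decomposition is:
Bags: B1 = {3, 4}  B2 = {3, 9}  B3 = {1, 3}  B4 = {4, 6}  B5 = {3, 5}  B6 = {2, 9}  B7 = {8, 9}  B8 = {3, 7}
Tree: B1–B2, B1–B3, B1–B4, B2–B5, B2–B6, B2–B7, B5–B8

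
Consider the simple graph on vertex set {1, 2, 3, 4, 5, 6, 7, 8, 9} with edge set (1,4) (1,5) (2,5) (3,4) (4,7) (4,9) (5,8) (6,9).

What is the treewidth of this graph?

1

A width-1 tree decomposition is:
Bags: B1 = {1, 5}  B2 = {1, 4}  B3 = {4, 7}  B4 = {3, 4}  B5 = {5, 8}  B6 = {4, 9}  B7 = {2, 5}  B8 = {6, 9}
Tree: B1–B2, B2–B3, B2–B4, B1–B5, B3–B6, B5–B7, B6–B8
Every bag has size at most 2, so the width is 2 − 1 = 1 and tw(G) ≤ 1. G has an edge, so its treewidth is at least 1. Hence tw(G) = 1 exactly.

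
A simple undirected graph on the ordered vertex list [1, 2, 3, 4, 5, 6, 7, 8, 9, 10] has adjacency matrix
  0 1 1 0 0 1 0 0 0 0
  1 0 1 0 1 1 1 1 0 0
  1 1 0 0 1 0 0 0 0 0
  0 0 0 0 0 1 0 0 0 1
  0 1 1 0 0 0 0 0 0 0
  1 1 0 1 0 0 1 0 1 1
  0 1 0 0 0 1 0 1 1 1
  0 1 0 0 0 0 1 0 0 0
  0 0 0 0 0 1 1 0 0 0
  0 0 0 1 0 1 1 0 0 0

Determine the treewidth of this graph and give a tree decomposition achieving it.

Treewidth 2.
One optimal decomposition is:
Bags: B1 = {1, 2, 3}  B2 = {1, 2, 6}  B3 = {2, 6, 7}  B4 = {6, 7, 10}  B5 = {2, 3, 5}  B6 = {6, 7, 9}  B7 = {2, 7, 8}  B8 = {4, 6, 10}
Tree: B1–B2, B2–B3, B3–B4, B1–B5, B3–B6, B3–B7, B4–B8

Every bag has size at most 3, so the width is 3 − 1 = 2 and tw(G) ≤ 2. For the lower bound, the 3 vertices {6, 7, 9} are pairwise adjacent, and any tree decomposition puts a clique entirely inside one bag — forcing width ≥ 2. Combining the bounds, tw(G) = 2.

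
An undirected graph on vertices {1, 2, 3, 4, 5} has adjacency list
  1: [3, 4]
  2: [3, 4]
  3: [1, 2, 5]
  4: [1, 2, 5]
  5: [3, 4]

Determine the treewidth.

2

A width-2 tree decomposition is:
Bags: B1 = {2, 3, 4}  B2 = {3, 4, 5}  B3 = {1, 3, 4}
Tree: B1–B2, B2–B3
The largest bag has 3 vertices, giving width 2; this decomposition certifies tw(G) ≤ 2. Since 2–4–5–3–2 is a cycle in G, G is not acyclic. Forests are exactly the graphs of treewidth ≤ 1, so tw(G) ≥ 2. Therefore the treewidth is 2.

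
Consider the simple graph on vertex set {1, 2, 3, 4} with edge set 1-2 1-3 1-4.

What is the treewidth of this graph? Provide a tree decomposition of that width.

Treewidth 1.
One such decomposition:
Bags: B1 = {1, 4}  B2 = {1, 2}  B3 = {1, 3}
Tree: B1–B2, B2–B3

The largest bag has 2 vertices, giving width 1; this decomposition certifies tw(G) ≤ 1. Since G has at least one edge (e.g. 1–4), it is not an edgeless graph, so tw(G) ≥ 1. Combining the bounds, tw(G) = 1.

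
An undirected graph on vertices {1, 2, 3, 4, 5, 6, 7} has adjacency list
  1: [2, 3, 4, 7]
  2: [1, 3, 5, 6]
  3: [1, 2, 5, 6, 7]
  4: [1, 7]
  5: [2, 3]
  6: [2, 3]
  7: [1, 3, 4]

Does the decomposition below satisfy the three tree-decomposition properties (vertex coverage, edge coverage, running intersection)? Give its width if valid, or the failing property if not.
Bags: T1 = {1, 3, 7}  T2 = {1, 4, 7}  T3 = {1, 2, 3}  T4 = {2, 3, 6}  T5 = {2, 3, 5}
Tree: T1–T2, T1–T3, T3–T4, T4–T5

Yes; width 2.

Checking the three conditions: (i) the bags cover all of {1, 2, 3, 4, 5, 6, 7}; (ii) for each edge, some bag contains both endpoints; (iii) the bags containing any fixed vertex form a subtree. All hold, so the decomposition is valid with width 3 − 1 = 2.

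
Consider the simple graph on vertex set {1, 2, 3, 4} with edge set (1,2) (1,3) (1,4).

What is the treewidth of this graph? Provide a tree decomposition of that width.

Treewidth 1.
One optimal decomposition is:
Bags: B1 = {1, 2}  B2 = {1, 3}  B3 = {1, 4}
Tree: B1–B2, B1–B3

Each bag holds 2 vertices, so the decomposition has width 1, which upper-bounds the treewidth. Any graph with an edge has treewidth ≥ 1, and G has the edge 2–1. Combining the bounds, tw(G) = 1.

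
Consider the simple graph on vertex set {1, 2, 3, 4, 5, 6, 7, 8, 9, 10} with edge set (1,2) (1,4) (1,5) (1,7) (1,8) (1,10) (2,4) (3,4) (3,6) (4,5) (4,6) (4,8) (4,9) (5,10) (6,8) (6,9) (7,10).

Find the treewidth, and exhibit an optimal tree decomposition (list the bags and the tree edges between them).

Treewidth 2.
Bags: B1 = {1, 4, 8}  B2 = {1, 4, 5}  B3 = {1, 5, 10}  B4 = {4, 6, 8}  B5 = {1, 7, 10}  B6 = {3, 4, 6}  B7 = {1, 2, 4}  B8 = {4, 6, 9}
Tree: B1–B2, B2–B3, B1–B4, B3–B5, B4–B6, B2–B7, B6–B8

The largest bag has 3 vertices, giving width 2; this decomposition certifies tw(G) ≤ 2. For the lower bound, the 3 vertices {1, 5, 10} are pairwise adjacent, and any tree decomposition puts a clique entirely inside one bag — forcing width ≥ 2. Hence tw(G) = 2 exactly.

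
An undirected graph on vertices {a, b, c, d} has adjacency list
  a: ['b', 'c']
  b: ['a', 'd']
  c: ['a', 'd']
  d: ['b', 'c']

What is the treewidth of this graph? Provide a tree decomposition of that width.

Treewidth 2.
One optimal decomposition is:
Bags: B1 = {a, b, c}  B2 = {b, c, d}
Tree: B1–B2

Each bag holds 3 vertices, so the decomposition has width 2, which upper-bounds the treewidth. Since b–a–c–d–b is a cycle in G, G is not acyclic. Forests are exactly the graphs of treewidth ≤ 1, so tw(G) ≥ 2. Hence tw(G) = 2 exactly.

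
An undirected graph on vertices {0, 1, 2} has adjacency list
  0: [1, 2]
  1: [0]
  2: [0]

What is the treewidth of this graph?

1

A width-1 tree decomposition is:
Bags: B1 = {0, 1}  B2 = {0, 2}
Tree: B1–B2
Every bag has size at most 2, so the width is 2 − 1 = 1 and tw(G) ≤ 1. G has an edge, so its treewidth is at least 1. Hence tw(G) = 1 exactly.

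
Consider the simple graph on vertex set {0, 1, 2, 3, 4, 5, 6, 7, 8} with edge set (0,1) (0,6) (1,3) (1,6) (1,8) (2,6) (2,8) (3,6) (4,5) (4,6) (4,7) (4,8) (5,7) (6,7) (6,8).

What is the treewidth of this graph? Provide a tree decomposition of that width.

Each bag holds 3 vertices, so the decomposition has width 2, which upper-bounds the treewidth. On the other hand G contains the 3-clique {4, 5, 7}. A clique must lie in a single bag of any decomposition, so no decomposition can have width below 2. The upper and lower bounds meet at 2, so that is the treewidth.

Treewidth 2.
Bags: B1 = {4, 6, 8}  B2 = {1, 6, 8}  B3 = {4, 6, 7}  B4 = {4, 5, 7}  B5 = {2, 6, 8}  B6 = {0, 1, 6}  B7 = {1, 3, 6}
Tree: B1–B2, B1–B3, B3–B4, B1–B5, B2–B6, B6–B7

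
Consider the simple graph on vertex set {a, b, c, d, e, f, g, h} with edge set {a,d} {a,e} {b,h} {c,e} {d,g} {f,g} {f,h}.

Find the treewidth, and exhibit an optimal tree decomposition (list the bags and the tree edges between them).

Treewidth 1.
One optimal decomposition is:
Bags: B1 = {b, h}  B2 = {f, h}  B3 = {f, g}  B4 = {d, g}  B5 = {a, d}  B6 = {a, e}  B7 = {c, e}
Tree: B1–B2, B2–B3, B3–B4, B4–B5, B5–B6, B6–B7

Each bag holds 2 vertices, so the decomposition has width 1, which upper-bounds the treewidth. Any graph with an edge has treewidth ≥ 1, and G has the edge b–h. Therefore the treewidth is 1.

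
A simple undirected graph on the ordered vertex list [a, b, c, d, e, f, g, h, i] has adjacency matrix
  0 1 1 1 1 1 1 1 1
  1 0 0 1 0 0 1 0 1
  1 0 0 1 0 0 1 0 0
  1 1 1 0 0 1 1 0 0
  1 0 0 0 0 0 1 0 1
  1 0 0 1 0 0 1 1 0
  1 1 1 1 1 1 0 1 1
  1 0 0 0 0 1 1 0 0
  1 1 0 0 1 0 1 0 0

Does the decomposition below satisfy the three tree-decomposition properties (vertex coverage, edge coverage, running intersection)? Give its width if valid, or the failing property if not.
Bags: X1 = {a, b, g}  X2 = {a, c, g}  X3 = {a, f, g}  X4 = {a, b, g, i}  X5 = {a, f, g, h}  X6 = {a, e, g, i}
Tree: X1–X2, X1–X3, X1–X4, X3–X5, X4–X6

A tree decomposition must satisfy three properties: every vertex lies in some bag; for every edge, both endpoints lie together in some bag; and for every vertex, the bags containing it form a connected subtree. Here vertex d appears in no bag, so the decomposition is invalid.

No — vertex d appears in no bag.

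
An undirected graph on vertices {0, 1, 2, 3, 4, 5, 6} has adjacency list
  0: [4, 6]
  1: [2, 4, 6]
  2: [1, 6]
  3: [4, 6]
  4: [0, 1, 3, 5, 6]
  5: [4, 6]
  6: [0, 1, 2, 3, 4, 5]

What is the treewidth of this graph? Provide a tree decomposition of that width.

Every bag has size at most 3, so the width is 3 − 1 = 2 and tw(G) ≤ 2. For the lower bound, the 3 vertices {1, 2, 6} are pairwise adjacent, and any tree decomposition puts a clique entirely inside one bag — forcing width ≥ 2. Hence tw(G) = 2 exactly.

Treewidth 2.
One such decomposition:
Bags: B1 = {3, 4, 6}  B2 = {1, 4, 6}  B3 = {4, 5, 6}  B4 = {0, 4, 6}  B5 = {1, 2, 6}
Tree: B1–B2, B2–B3, B1–B4, B2–B5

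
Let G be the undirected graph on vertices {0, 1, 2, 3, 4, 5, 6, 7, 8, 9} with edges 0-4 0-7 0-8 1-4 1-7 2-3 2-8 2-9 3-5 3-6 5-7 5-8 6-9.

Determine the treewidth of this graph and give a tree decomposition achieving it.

The largest bag has 3 vertices, giving width 2; this decomposition certifies tw(G) ≤ 2. The edges 1–4–0–7–1 form a cycle, so G is not a tree and its treewidth is at least 2. The upper and lower bounds meet at 2, so that is the treewidth.

Treewidth 2.
One such decomposition:
Bags: B1 = {1, 4, 7}  B2 = {0, 4, 7}  B3 = {0, 5, 7}  B4 = {0, 5, 8}  B5 = {3, 5, 8}  B6 = {2, 3, 8}  B7 = {2, 3, 6}  B8 = {2, 6, 9}
Tree: B1–B2, B2–B3, B3–B4, B4–B5, B5–B6, B6–B7, B7–B8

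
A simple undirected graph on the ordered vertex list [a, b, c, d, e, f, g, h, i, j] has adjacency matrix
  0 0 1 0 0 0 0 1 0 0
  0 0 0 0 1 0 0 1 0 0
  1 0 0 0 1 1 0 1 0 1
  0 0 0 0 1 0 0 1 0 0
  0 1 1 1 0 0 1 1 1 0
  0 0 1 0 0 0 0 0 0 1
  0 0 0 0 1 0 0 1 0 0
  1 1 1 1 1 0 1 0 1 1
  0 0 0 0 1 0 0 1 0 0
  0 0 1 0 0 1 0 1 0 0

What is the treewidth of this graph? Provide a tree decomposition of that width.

Every bag has size at most 3, so the width is 3 − 1 = 2 and tw(G) ≤ 2. Conversely, {c, h, j} is a clique of size 3, and the vertices of any clique must share a bag in every tree decomposition; so some bag has ≥ 3 vertices and tw(G) ≥ 2. The upper and lower bounds meet at 2, so that is the treewidth.

Treewidth 2.
One optimal decomposition is:
Bags: B1 = {b, e, h}  B2 = {c, e, h}  B3 = {a, c, h}  B4 = {e, g, h}  B5 = {e, h, i}  B6 = {c, h, j}  B7 = {d, e, h}  B8 = {c, f, j}
Tree: B1–B2, B2–B3, B2–B4, B1–B5, B3–B6, B5–B7, B6–B8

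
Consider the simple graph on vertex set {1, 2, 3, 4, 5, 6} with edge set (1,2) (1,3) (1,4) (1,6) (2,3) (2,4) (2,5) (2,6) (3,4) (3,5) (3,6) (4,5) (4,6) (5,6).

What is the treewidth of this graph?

A width-4 tree decomposition is:
Bags: B1 = {2, 3, 4, 5, 6}  B2 = {1, 2, 3, 4, 6}
Tree: B1–B2
The largest bag has 5 vertices, giving width 4; this decomposition certifies tw(G) ≤ 4. For the lower bound, the 5 vertices {1, 2, 3, 4, 6} are pairwise adjacent, and any tree decomposition puts a clique entirely inside one bag — forcing width ≥ 4. Combining the bounds, tw(G) = 4.

4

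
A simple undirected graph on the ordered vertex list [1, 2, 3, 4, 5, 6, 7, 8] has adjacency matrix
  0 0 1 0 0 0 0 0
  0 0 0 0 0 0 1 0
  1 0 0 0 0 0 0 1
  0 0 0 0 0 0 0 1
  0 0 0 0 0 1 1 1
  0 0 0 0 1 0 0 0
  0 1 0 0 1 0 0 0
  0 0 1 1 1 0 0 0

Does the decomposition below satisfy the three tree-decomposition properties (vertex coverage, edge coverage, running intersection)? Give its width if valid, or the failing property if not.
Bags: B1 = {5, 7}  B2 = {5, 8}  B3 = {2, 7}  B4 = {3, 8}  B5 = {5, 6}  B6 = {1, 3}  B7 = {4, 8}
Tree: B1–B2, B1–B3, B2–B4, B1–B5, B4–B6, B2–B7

Yes; width 1.

Vertex coverage: the bags together contain {1, 2, 3, 4, 5, 6, 7, 8}, the full vertex set. Edge coverage: each edge of G has both endpoints in at least one bag. Running intersection: for every vertex, the bags containing it form a connected subtree. All three properties hold, so this is a valid tree decomposition of width max|bag| − 1 = 1, and hence tw(G) ≤ 1.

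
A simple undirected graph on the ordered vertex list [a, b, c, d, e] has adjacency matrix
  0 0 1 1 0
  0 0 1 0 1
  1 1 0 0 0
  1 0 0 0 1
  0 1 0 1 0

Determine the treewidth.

A width-2 tree decomposition is:
Bags: B1 = {b, c, e}  B2 = {a, c, e}  B3 = {a, d, e}
Tree: B1–B2, B2–B3
Every bag has size at most 3, so the width is 3 − 1 = 2 and tw(G) ≤ 2. For the lower bound, G contains the cycle e–b–c–a–d–e, so G is not a forest; only forests have treewidth ≤ 1, hence tw(G) ≥ 2. Combining the bounds, tw(G) = 2.

2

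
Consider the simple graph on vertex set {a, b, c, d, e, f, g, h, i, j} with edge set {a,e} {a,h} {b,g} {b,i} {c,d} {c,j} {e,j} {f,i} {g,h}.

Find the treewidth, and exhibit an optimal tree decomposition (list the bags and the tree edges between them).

Treewidth 1.
One optimal decomposition is:
Bags: B1 = {c, d}  B2 = {c, j}  B3 = {e, j}  B4 = {a, e}  B5 = {a, h}  B6 = {g, h}  B7 = {b, g}  B8 = {b, i}  B9 = {f, i}
Tree: B1–B2, B2–B3, B3–B4, B4–B5, B5–B6, B6–B7, B7–B8, B8–B9

Every bag has size at most 2, so the width is 2 − 1 = 1 and tw(G) ≤ 1. Since G has at least one edge (e.g. d–c), it is not an edgeless graph, so tw(G) ≥ 1. Hence tw(G) = 1 exactly.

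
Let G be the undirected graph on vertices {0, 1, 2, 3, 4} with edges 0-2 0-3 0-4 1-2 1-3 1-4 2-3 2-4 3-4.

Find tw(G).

A width-3 tree decomposition is:
Bags: B1 = {0, 2, 3, 4}  B2 = {1, 2, 3, 4}
Tree: B1–B2
Every bag has size at most 4, so the width is 4 − 1 = 3 and tw(G) ≤ 3. On the other hand G contains the 4-clique {0, 2, 3, 4}. A clique must lie in a single bag of any decomposition, so no decomposition can have width below 3. Therefore the treewidth is 3.

3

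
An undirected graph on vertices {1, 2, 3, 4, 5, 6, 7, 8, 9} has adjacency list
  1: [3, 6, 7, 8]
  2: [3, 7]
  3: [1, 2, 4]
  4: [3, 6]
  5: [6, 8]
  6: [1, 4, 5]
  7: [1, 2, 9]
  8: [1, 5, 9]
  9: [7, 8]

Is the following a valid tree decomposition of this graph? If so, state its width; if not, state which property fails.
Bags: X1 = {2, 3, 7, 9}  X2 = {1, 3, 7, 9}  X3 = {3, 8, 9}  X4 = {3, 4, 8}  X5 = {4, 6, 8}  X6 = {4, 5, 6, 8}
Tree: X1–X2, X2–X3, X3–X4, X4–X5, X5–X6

A tree decomposition must satisfy three properties: every vertex lies in some bag; for every edge, both endpoints lie together in some bag; and for every vertex, the bags containing it form a connected subtree. Here edge (1,8) lies in no bag, so the decomposition is invalid.

No — edge (1,8) lies in no bag.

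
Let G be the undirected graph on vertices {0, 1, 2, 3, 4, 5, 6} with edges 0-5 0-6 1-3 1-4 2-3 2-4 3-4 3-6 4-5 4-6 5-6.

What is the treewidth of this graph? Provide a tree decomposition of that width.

Treewidth 2.
Bags: B1 = {0, 5, 6}  B2 = {4, 5, 6}  B3 = {3, 4, 6}  B4 = {2, 3, 4}  B5 = {1, 3, 4}
Tree: B1–B2, B2–B3, B3–B4, B4–B5

Each bag holds 3 vertices, so the decomposition has width 2, which upper-bounds the treewidth. Conversely, {0, 5, 6} is a clique of size 3, and the vertices of any clique must share a bag in every tree decomposition; so some bag has ≥ 3 vertices and tw(G) ≥ 2. Therefore the treewidth is 2.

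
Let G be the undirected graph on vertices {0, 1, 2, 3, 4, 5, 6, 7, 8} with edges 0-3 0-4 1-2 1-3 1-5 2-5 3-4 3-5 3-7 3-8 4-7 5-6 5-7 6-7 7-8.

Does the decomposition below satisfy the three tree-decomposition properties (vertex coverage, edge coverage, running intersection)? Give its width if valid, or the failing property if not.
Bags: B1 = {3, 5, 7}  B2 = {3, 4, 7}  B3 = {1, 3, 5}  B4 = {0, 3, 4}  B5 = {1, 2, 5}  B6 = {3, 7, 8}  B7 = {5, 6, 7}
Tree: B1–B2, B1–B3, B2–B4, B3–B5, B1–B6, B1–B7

Yes; width 2.

Vertex coverage: the bags together contain {0, 1, 2, 3, 4, 5, 6, 7, 8}, the full vertex set. Edge coverage: each edge of G has both endpoints in at least one bag. Running intersection: for every vertex, the bags containing it form a connected subtree. All three properties hold, so this is a valid tree decomposition of width max|bag| − 1 = 2, and hence tw(G) ≤ 2.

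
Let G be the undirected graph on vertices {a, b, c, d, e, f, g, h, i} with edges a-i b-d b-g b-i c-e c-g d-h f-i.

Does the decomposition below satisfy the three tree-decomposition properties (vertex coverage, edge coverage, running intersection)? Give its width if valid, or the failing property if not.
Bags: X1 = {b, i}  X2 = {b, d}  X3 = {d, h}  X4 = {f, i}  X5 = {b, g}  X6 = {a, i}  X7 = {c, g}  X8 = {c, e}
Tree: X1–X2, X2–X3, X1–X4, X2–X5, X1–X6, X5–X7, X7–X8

Yes; width 1.

Vertex coverage: the bags together contain {a, b, c, d, e, f, g, h, i}, the full vertex set. Edge coverage: each edge of G has both endpoints in at least one bag. Running intersection: for every vertex, the bags containing it form a connected subtree. All three properties hold, so this is a valid tree decomposition of width max|bag| − 1 = 1, and hence tw(G) ≤ 1.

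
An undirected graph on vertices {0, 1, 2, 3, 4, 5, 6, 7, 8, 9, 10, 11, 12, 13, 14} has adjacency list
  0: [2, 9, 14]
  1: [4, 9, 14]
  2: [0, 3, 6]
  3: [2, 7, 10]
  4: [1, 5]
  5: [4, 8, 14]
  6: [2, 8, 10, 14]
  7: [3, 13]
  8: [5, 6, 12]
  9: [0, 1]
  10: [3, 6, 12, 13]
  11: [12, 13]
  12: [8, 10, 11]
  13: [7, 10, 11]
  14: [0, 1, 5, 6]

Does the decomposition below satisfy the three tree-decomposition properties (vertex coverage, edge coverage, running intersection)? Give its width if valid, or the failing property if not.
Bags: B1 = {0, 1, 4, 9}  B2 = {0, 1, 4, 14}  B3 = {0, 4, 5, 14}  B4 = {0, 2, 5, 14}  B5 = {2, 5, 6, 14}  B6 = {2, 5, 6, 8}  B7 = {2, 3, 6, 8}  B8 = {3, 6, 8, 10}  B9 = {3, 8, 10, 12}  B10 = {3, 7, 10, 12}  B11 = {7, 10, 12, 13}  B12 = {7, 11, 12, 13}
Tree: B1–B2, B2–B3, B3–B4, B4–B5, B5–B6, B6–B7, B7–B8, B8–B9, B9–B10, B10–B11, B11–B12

Yes; width 3.

Every vertex of G appears in some bag (union = {0, 1, 2, 3, 4, 5, 6, 7, 8, 9, 10, 11, 12, 13, 14}); every edge is covered by a bag; and for each vertex v the set of bags containing v is connected in the bag tree. The decomposition is therefore valid. The largest bag has 4 vertices, so the width is 3.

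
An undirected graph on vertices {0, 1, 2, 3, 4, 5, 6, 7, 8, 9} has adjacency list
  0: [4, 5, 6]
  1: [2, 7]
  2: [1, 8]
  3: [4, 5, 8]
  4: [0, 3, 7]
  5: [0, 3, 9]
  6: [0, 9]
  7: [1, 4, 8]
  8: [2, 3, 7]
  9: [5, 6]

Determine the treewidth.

2

A width-2 tree decomposition is:
Bags: B1 = {0, 6, 9}  B2 = {0, 5, 9}  B3 = {0, 4, 5}  B4 = {3, 4, 5}  B5 = {3, 4, 7}  B6 = {3, 7, 8}  B7 = {1, 7, 8}  B8 = {1, 2, 8}
Tree: B1–B2, B2–B3, B3–B4, B4–B5, B5–B6, B6–B7, B7–B8
Every bag has size at most 3, so the width is 3 − 1 = 2 and tw(G) ≤ 2. The edges 6–9–5–0–6 form a cycle, so G is not a tree and its treewidth is at least 2. Combining the bounds, tw(G) = 2.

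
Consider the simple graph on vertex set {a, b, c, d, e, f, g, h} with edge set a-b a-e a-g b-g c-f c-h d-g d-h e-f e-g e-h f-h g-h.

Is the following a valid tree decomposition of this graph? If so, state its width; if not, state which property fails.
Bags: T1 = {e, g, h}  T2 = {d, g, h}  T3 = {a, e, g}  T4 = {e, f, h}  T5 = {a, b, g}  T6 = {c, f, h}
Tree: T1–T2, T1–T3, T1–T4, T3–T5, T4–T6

Yes; width 2.

Every vertex of G appears in some bag (union = {a, b, c, d, e, f, g, h}); every edge is covered by a bag; and for each vertex v the set of bags containing v is connected in the bag tree. The decomposition is therefore valid. The largest bag has 3 vertices, so the width is 2.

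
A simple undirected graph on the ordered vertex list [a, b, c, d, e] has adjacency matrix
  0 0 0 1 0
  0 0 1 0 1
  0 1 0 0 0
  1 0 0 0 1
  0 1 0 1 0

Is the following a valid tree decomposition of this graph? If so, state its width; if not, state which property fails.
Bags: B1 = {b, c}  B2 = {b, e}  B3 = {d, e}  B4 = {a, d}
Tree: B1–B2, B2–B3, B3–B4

Every vertex of G appears in some bag (union = {a, b, c, d, e}); every edge is covered by a bag; and for each vertex v the set of bags containing v is connected in the bag tree. The decomposition is therefore valid. The largest bag has 2 vertices, so the width is 1.

Yes; width 1.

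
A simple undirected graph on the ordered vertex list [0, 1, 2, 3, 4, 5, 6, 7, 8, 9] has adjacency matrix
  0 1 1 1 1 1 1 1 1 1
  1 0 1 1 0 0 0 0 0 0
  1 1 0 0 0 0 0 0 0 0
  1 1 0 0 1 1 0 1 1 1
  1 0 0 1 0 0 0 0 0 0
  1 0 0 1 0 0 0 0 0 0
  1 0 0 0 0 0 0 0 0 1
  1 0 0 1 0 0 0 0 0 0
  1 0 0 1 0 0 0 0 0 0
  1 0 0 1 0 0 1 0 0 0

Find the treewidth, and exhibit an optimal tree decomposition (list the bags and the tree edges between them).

Treewidth 2.
One such decomposition:
Bags: B1 = {0, 1, 3}  B2 = {0, 1, 2}  B3 = {0, 3, 8}  B4 = {0, 3, 9}  B5 = {0, 3, 4}  B6 = {0, 3, 7}  B7 = {0, 3, 5}  B8 = {0, 6, 9}
Tree: B1–B2, B1–B3, B3–B4, B4–B5, B4–B6, B4–B7, B4–B8

Each bag holds 3 vertices, so the decomposition has width 2, which upper-bounds the treewidth. Conversely, {0, 1, 2} is a clique of size 3, and the vertices of any clique must share a bag in every tree decomposition; so some bag has ≥ 3 vertices and tw(G) ≥ 2. Combining the bounds, tw(G) = 2.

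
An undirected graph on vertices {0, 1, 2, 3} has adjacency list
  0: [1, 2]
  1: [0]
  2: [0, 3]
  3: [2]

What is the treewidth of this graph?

1

A width-1 tree decomposition is:
Bags: B1 = {2, 3}  B2 = {0, 2}  B3 = {0, 1}
Tree: B1–B2, B2–B3
Each bag holds 2 vertices, so the decomposition has width 1, which upper-bounds the treewidth. Any graph with an edge has treewidth ≥ 1, and G has the edge 3–2. Therefore the treewidth is 1.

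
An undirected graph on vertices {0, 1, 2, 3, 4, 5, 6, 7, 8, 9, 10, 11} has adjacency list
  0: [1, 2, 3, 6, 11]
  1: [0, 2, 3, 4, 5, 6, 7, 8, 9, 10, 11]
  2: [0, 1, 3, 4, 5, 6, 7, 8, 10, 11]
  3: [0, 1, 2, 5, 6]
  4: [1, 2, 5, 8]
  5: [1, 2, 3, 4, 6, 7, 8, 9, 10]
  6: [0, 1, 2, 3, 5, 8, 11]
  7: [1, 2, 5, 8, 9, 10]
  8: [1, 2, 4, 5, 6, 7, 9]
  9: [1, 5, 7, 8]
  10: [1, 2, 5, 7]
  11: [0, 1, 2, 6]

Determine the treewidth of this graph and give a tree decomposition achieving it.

Treewidth 4.
One such decomposition:
Bags: B1 = {1, 2, 5, 7, 8}  B2 = {1, 2, 5, 6, 8}  B3 = {1, 2, 3, 5, 6}  B4 = {0, 1, 2, 3, 6}  B5 = {0, 1, 2, 6, 11}  B6 = {1, 2, 4, 5, 8}  B7 = {1, 5, 7, 8, 9}  B8 = {1, 2, 5, 7, 10}
Tree: B1–B2, B2–B3, B3–B4, B4–B5, B1–B6, B1–B7, B1–B8

Every bag has size at most 5, so the width is 5 − 1 = 4 and tw(G) ≤ 4. Conversely, {1, 5, 7, 8, 9} is a clique of size 5, and the vertices of any clique must share a bag in every tree decomposition; so some bag has ≥ 5 vertices and tw(G) ≥ 4. The upper and lower bounds meet at 4, so that is the treewidth.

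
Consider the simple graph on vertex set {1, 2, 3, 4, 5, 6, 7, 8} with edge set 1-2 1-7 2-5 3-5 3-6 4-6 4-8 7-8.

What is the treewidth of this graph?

2

A width-2 tree decomposition is:
Bags: B1 = {1, 2, 5}  B2 = {1, 5, 7}  B3 = {5, 7, 8}  B4 = {4, 5, 8}  B5 = {4, 5, 6}  B6 = {3, 5, 6}
Tree: B1–B2, B2–B3, B3–B4, B4–B5, B5–B6
The largest bag has 3 vertices, giving width 2; this decomposition certifies tw(G) ≤ 2. For the lower bound, G contains the cycle 5–2–1–7–8–4–6–3–5, so G is not a forest; only forests have treewidth ≤ 1, hence tw(G) ≥ 2. Therefore the treewidth is 2.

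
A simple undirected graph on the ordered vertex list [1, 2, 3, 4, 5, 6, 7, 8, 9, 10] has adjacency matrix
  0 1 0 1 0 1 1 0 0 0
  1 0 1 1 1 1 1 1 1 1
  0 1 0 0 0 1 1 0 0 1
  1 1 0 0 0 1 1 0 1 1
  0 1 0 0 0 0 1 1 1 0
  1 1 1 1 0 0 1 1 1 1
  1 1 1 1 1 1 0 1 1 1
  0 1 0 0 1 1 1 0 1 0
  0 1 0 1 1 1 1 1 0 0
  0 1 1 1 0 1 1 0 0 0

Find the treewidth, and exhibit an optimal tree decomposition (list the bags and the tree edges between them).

Each bag holds 5 vertices, so the decomposition has width 4, which upper-bounds the treewidth. On the other hand G contains the 5-clique {2, 5, 7, 8, 9}. A clique must lie in a single bag of any decomposition, so no decomposition can have width below 4. The upper and lower bounds meet at 4, so that is the treewidth.

Treewidth 4.
One optimal decomposition is:
Bags: B1 = {2, 6, 7, 8, 9}  B2 = {2, 4, 6, 7, 9}  B3 = {2, 4, 6, 7, 10}  B4 = {2, 3, 6, 7, 10}  B5 = {1, 2, 4, 6, 7}  B6 = {2, 5, 7, 8, 9}
Tree: B1–B2, B2–B3, B3–B4, B2–B5, B1–B6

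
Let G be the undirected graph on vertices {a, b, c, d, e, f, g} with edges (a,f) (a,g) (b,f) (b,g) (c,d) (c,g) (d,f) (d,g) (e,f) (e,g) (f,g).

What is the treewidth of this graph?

2

A width-2 tree decomposition is:
Bags: B1 = {d, f, g}  B2 = {c, d, g}  B3 = {e, f, g}  B4 = {a, f, g}  B5 = {b, f, g}
Tree: B1–B2, B1–B3, B3–B4, B1–B5
Every bag has size at most 3, so the width is 3 − 1 = 2 and tw(G) ≤ 2. On the other hand G contains the 3-clique {c, d, g}. A clique must lie in a single bag of any decomposition, so no decomposition can have width below 2. Therefore the treewidth is 2.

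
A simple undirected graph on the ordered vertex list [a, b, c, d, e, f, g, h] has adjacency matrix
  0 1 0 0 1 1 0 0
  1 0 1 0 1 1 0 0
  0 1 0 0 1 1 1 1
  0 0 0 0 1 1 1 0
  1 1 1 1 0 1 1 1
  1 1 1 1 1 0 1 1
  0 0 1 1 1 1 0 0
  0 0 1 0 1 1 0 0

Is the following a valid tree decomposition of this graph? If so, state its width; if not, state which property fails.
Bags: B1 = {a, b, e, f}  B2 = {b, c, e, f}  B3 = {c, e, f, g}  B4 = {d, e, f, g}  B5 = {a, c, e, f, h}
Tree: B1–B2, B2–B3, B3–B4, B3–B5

No — bags containing vertex a are not connected in the tree.

A tree decomposition must satisfy three properties: every vertex lies in some bag; for every edge, both endpoints lie together in some bag; and for every vertex, the bags containing it form a connected subtree. Here bags containing vertex a are not connected in the tree, so the decomposition is invalid.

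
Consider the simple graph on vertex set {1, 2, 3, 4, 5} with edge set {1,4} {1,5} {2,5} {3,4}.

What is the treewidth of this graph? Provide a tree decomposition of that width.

Every bag has size at most 2, so the width is 2 − 1 = 1 and tw(G) ≤ 1. Any graph with an edge has treewidth ≥ 1, and G has the edge 3–4. Therefore the treewidth is 1.

Treewidth 1.
One optimal decomposition is:
Bags: B1 = {3, 4}  B2 = {1, 4}  B3 = {1, 5}  B4 = {2, 5}
Tree: B1–B2, B2–B3, B3–B4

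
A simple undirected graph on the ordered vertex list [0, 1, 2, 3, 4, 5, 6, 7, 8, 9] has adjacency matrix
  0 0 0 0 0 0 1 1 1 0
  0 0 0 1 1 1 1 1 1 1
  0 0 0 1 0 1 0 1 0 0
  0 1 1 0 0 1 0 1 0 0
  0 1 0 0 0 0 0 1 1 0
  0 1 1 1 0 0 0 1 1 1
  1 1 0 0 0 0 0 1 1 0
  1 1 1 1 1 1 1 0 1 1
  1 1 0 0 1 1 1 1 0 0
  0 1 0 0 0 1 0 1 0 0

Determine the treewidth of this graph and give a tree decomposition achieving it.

Each bag holds 4 vertices, so the decomposition has width 3, which upper-bounds the treewidth. On the other hand G contains the 4-clique {0, 6, 7, 8}. A clique must lie in a single bag of any decomposition, so no decomposition can have width below 3. Therefore the treewidth is 3.

Treewidth 3.
One such decomposition:
Bags: B1 = {1, 3, 5, 7}  B2 = {1, 5, 7, 8}  B3 = {1, 4, 7, 8}  B4 = {1, 6, 7, 8}  B5 = {1, 5, 7, 9}  B6 = {0, 6, 7, 8}  B7 = {2, 3, 5, 7}
Tree: B1–B2, B2–B3, B2–B4, B1–B5, B4–B6, B1–B7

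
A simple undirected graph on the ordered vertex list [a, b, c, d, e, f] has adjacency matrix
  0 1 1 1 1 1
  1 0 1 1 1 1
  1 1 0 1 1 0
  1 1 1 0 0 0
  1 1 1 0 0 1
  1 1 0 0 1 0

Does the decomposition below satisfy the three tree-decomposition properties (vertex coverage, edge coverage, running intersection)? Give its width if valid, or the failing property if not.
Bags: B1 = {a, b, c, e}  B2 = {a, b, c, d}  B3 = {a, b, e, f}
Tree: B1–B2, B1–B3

Every vertex of G appears in some bag (union = {a, b, c, d, e, f}); every edge is covered by a bag; and for each vertex v the set of bags containing v is connected in the bag tree. The decomposition is therefore valid. The largest bag has 4 vertices, so the width is 3.

Yes; width 3.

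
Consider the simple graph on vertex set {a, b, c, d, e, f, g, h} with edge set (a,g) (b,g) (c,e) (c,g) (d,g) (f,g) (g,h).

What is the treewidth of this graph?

A width-1 tree decomposition is:
Bags: B1 = {d, g}  B2 = {c, g}  B3 = {f, g}  B4 = {b, g}  B5 = {c, e}  B6 = {g, h}  B7 = {a, g}
Tree: B1–B2, B1–B3, B1–B4, B2–B5, B1–B6, B2–B7
The largest bag has 2 vertices, giving width 1; this decomposition certifies tw(G) ≤ 1. Any graph with an edge has treewidth ≥ 1, and G has the edge d–g. Therefore the treewidth is 1.

1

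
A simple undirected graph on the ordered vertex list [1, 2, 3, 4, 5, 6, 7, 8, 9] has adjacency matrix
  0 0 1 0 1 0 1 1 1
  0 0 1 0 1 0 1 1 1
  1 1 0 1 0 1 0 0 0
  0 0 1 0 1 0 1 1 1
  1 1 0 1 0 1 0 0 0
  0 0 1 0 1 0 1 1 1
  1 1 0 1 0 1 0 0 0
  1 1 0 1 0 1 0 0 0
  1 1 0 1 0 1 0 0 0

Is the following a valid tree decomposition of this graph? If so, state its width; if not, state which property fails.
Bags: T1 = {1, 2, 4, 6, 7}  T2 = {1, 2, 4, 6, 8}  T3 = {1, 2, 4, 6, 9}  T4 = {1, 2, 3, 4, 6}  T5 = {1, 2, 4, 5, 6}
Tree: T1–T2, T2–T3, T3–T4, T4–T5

Yes; width 4.

Every vertex of G appears in some bag (union = {1, 2, 3, 4, 5, 6, 7, 8, 9}); every edge is covered by a bag; and for each vertex v the set of bags containing v is connected in the bag tree. The decomposition is therefore valid. The largest bag has 5 vertices, so the width is 4.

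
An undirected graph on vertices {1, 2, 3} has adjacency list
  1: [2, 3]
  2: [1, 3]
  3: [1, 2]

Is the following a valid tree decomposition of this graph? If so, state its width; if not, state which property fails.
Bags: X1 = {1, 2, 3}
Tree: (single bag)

Checking the three conditions: (i) the bags cover all of {1, 2, 3}; (ii) for each edge, some bag contains both endpoints; (iii) the bags containing any fixed vertex form a subtree. All hold, so the decomposition is valid with width 3 − 1 = 2.

Yes; width 2.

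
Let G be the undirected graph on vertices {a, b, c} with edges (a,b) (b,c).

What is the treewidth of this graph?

A width-1 tree decomposition is:
Bags: B1 = {b, c}  B2 = {a, b}
Tree: B1–B2
The largest bag has 2 vertices, giving width 1; this decomposition certifies tw(G) ≤ 1. G has an edge, so its treewidth is at least 1. Therefore the treewidth is 1.

1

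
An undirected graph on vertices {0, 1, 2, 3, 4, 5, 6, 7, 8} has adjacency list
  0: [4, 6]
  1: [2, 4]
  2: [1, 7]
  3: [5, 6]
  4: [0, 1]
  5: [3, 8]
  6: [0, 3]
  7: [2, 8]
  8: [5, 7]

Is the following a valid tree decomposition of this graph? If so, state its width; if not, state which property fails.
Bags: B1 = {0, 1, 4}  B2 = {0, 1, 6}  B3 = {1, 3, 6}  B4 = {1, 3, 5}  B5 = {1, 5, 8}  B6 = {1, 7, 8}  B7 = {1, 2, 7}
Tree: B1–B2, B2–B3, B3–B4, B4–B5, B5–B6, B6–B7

Vertex coverage: the bags together contain {0, 1, 2, 3, 4, 5, 6, 7, 8}, the full vertex set. Edge coverage: each edge of G has both endpoints in at least one bag. Running intersection: for every vertex, the bags containing it form a connected subtree. All three properties hold, so this is a valid tree decomposition of width max|bag| − 1 = 2, and hence tw(G) ≤ 2.

Yes; width 2.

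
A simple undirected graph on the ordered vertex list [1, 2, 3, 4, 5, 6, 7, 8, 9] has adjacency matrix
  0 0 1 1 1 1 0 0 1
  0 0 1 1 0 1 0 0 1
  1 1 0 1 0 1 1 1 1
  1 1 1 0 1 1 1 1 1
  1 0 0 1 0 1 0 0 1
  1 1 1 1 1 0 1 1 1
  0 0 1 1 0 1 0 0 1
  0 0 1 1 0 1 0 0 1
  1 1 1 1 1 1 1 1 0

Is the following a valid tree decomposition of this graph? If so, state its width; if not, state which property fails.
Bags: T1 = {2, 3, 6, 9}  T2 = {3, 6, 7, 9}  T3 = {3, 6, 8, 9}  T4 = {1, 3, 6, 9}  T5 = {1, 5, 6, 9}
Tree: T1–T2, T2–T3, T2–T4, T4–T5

A tree decomposition must satisfy three properties: every vertex lies in some bag; for every edge, both endpoints lie together in some bag; and for every vertex, the bags containing it form a connected subtree. Here vertex 4 appears in no bag, so the decomposition is invalid.

No — vertex 4 appears in no bag.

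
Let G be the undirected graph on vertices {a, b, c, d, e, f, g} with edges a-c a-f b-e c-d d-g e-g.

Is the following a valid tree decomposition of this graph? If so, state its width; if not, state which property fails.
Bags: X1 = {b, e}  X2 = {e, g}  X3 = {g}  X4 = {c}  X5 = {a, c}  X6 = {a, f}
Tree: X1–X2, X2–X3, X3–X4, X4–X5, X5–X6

No — vertex d appears in no bag.

A tree decomposition must satisfy three properties: every vertex lies in some bag; for every edge, both endpoints lie together in some bag; and for every vertex, the bags containing it form a connected subtree. Here vertex d appears in no bag, so the decomposition is invalid.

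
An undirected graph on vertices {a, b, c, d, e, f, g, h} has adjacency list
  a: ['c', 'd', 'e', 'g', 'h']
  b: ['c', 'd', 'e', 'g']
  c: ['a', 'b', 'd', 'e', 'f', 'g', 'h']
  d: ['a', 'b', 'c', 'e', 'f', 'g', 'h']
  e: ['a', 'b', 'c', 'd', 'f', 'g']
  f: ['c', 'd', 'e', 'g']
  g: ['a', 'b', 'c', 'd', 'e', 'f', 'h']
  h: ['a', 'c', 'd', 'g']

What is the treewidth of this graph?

A width-4 tree decomposition is:
Bags: B1 = {b, c, d, e, g}  B2 = {a, c, d, e, g}  B3 = {a, c, d, g, h}  B4 = {c, d, e, f, g}
Tree: B1–B2, B2–B3, B2–B4
Every bag has size at most 5, so the width is 5 − 1 = 4 and tw(G) ≤ 4. Conversely, {c, d, e, f, g} is a clique of size 5, and the vertices of any clique must share a bag in every tree decomposition; so some bag has ≥ 5 vertices and tw(G) ≥ 4. Therefore the treewidth is 4.

4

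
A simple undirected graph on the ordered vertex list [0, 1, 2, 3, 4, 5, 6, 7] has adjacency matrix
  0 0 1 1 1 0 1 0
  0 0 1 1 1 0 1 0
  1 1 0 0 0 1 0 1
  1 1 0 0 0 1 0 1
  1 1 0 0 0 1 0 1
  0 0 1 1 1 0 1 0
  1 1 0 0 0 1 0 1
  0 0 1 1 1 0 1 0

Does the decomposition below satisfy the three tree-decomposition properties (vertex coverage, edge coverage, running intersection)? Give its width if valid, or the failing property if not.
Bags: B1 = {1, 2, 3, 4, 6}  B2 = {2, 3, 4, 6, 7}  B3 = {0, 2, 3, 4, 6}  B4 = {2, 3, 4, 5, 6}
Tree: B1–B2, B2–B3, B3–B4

Checking the three conditions: (i) the bags cover all of {0, 1, 2, 3, 4, 5, 6, 7}; (ii) for each edge, some bag contains both endpoints; (iii) the bags containing any fixed vertex form a subtree. All hold, so the decomposition is valid with width 5 − 1 = 4.

Yes; width 4.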